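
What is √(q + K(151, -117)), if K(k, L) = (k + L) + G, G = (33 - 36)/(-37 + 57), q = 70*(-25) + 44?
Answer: I*√167215/10 ≈ 40.892*I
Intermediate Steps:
q = -1706 (q = -1750 + 44 = -1706)
G = -3/20 ≈ -0.15000
K(k, L) = -3/20 + L + k (K(k, L) = (k + L) - 3/20 = (L + k) - 3/20 = -3/20 + L + k)
√(q + K(151, -117)) = √(-1706 + (-3/20 - 117 + 151)) = √(-1706 + 677/20) = √(-33443/20) = I*√167215/10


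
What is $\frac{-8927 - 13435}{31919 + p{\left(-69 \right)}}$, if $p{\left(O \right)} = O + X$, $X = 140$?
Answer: $- \frac{11181}{15995} \approx -0.69903$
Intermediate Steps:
$p{\left(O \right)} = 140 + O$ ($p{\left(O \right)} = O + 140 = 140 + O$)
$\frac{-8927 - 13435}{31919 + p{\left(-69 \right)}} = \frac{-8927 - 13435}{31919 + \left(140 - 69\right)} = - \frac{22362}{31919 + 71} = - \frac{22362}{31990} = \left(-22362\right) \frac{1}{31990} = - \frac{11181}{15995}$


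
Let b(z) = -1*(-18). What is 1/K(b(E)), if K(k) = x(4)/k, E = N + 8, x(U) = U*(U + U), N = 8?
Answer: 9/16 ≈ 0.56250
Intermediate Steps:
x(U) = 2*U² (x(U) = U*(2*U) = 2*U²)
E = 16 (E = 8 + 8 = 16)
b(z) = 18
K(k) = 32/k (K(k) = (2*4²)/k = (2*16)/k = 32/k)
1/K(b(E)) = 1/(32/18) = 1/(32*(1/18)) = 1/(16/9) = 9/16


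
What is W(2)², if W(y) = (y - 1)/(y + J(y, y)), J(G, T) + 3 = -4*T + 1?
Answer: 1/64 ≈ 0.015625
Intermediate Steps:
J(G, T) = -2 - 4*T (J(G, T) = -3 + (-4*T + 1) = -3 + (1 - 4*T) = -2 - 4*T)
W(y) = (-1 + y)/(-2 - 3*y) (W(y) = (y - 1)/(y + (-2 - 4*y)) = (-1 + y)/(-2 - 3*y))
W(2)² = ((1 - 1*2)/(2 + 3*2))² = ((1 - 2)/(2 + 6))² = (-1/8)² = ((⅛)*(-1))² = (-⅛)² = 1/64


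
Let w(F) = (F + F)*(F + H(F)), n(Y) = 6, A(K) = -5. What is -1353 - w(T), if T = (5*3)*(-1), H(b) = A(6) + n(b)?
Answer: -1773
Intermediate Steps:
H(b) = 1 (H(b) = -5 + 6 = 1)
T = -15 (T = 15*(-1) = -15)
w(F) = 2*F*(1 + F) (w(F) = (F + F)*(F + 1) = (2*F)*(1 + F) = 2*F*(1 + F))
-1353 - w(T) = -1353 - 2*(-15)*(1 - 15) = -1353 - 2*(-15)*(-14) = -1353 - 1*420 = -1353 - 420 = -1773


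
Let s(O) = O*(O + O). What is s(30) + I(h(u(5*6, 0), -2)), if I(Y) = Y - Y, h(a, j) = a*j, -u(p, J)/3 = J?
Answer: 1800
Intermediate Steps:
u(p, J) = -3*J
s(O) = 2*O**2 (s(O) = O*(2*O) = 2*O**2)
I(Y) = 0
s(30) + I(h(u(5*6, 0), -2)) = 2*30**2 + 0 = 2*900 + 0 = 1800 + 0 = 1800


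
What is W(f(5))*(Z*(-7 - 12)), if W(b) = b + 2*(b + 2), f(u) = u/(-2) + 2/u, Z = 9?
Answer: 3933/10 ≈ 393.30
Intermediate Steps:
f(u) = 2/u - u/2 (f(u) = u*(-1/2) + 2/u = -u/2 + 2/u = 2/u - u/2)
W(b) = 4 + 3*b (W(b) = b + 2*(2 + b) = b + (4 + 2*b) = 4 + 3*b)
W(f(5))*(Z*(-7 - 12)) = (4 + 3*(2/5 - 1/2*5))*(9*(-7 - 12)) = (4 + 3*(2*(1/5) - 5/2))*(9*(-19)) = (4 + 3*(2/5 - 5/2))*(-171) = (4 + 3*(-21/10))*(-171) = (4 - 63/10)*(-171) = -23/10*(-171) = 3933/10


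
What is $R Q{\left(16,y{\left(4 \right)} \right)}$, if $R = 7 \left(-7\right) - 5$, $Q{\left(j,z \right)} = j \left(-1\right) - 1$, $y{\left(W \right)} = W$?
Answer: $918$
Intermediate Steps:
$Q{\left(j,z \right)} = -1 - j$ ($Q{\left(j,z \right)} = - j - 1 = -1 - j$)
$R = -54$ ($R = -49 - 5 = -54$)
$R Q{\left(16,y{\left(4 \right)} \right)} = - 54 \left(-1 - 16\right) = \left(-54\right) \left(-17\right) = 918$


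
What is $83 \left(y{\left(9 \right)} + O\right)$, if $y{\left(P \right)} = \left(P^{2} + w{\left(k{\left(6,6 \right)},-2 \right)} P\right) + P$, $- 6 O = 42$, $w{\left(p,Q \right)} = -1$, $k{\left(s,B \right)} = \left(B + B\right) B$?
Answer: $6142$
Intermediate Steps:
$k{\left(s,B \right)} = 2 B^{2}$ ($k{\left(s,B \right)} = 2 B B = 2 B^{2}$)
$O = -7$ ($O = \left(- \frac{1}{6}\right) 42 = -7$)
$y{\left(P \right)} = P^{2}$ ($y{\left(P \right)} = \left(P^{2} - P\right) + P = P^{2}$)
$83 \left(y{\left(9 \right)} + O\right) = 83 \left(9^{2} - 7\right) = 83 \left(81 - 7\right) = 83 \cdot 74 = 6142$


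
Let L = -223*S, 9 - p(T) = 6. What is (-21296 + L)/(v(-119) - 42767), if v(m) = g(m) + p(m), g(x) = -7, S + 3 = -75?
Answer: 3902/42771 ≈ 0.091230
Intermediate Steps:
S = -78 (S = -3 - 75 = -78)
p(T) = 3 (p(T) = 9 - 1*6 = 9 - 6 = 3)
L = 17394 (L = -223*(-78) = 17394)
v(m) = -4 (v(m) = -7 + 3 = -4)
(-21296 + L)/(v(-119) - 42767) = (-21296 + 17394)/(-4 - 42767) = -3902/(-42771) = -3902*(-1/42771) = 3902/42771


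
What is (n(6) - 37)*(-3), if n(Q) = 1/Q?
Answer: 221/2 ≈ 110.50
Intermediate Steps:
(n(6) - 37)*(-3) = (1/6 - 37)*(-3) = -221/6*(-3) = 221/2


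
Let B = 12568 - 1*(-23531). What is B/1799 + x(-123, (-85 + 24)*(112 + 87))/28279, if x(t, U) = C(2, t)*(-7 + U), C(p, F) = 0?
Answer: 5157/257 ≈ 20.066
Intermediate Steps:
B = 36099 (B = 12568 + 23531 = 36099)
x(t, U) = 0 (x(t, U) = 0*(-7 + U) = 0)
B/1799 + x(-123, (-85 + 24)*(112 + 87))/28279 = 36099/1799 + 0/28279 = 36099*(1/1799) + 0*(1/28279) = 5157/257 + 0 = 5157/257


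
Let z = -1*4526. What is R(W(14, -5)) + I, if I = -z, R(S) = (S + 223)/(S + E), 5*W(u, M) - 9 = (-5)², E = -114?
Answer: 2424787/536 ≈ 4523.9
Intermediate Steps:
W(u, M) = 34/5 (W(u, M) = 9/5 + (⅕)*(-5)² = 9/5 + (⅕)*25 = 9/5 + 5 = 34/5)
R(S) = (223 + S)/(-114 + S) (R(S) = (S + 223)/(S - 114) = (223 + S)/(-114 + S))
z = -4526
I = 4526 (I = -1*(-4526) = 4526)
R(W(14, -5)) + I = (223 + 34/5)/(-114 + 34/5) + 4526 = (1149/5)/(-536/5) + 4526 = -5/536*1149/5 + 4526 = -1149/536 + 4526 = 2424787/536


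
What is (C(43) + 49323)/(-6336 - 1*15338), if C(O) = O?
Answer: -24683/10837 ≈ -2.2777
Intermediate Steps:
(C(43) + 49323)/(-6336 - 1*15338) = (43 + 49323)/(-6336 - 1*15338) = 49366/(-6336 - 15338) = 49366/(-21674) = 49366*(-1/21674) = -24683/10837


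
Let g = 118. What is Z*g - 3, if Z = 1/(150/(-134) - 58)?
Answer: -19789/3961 ≈ -4.9960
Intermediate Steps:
Z = -67/3961 (Z = 1/(150*(-1/134) - 58) = 1/(-75/67 - 58) = 1/(-3961/67) = -67/3961 ≈ -0.016915)
Z*g - 3 = -67/3961*118 - 3 = -7906/3961 - 3 = -19789/3961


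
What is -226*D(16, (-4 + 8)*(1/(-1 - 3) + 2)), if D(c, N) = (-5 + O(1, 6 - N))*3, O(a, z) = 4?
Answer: 678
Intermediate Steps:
D(c, N) = -3 (D(c, N) = (-5 + 4)*3 = -1*3 = -3)
-226*D(16, (-4 + 8)*(1/(-1 - 3) + 2)) = -226*(-3) = 678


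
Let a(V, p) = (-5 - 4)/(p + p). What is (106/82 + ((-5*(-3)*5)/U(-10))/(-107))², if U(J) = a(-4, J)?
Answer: 12159169/173211921 ≈ 0.070198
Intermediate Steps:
a(V, p) = -9/(2*p) (a(V, p) = -9*1/(2*p) = -9/(2*p))
U(J) = -9/(2*J)
(106/82 + ((-5*(-3)*5)/U(-10))/(-107))² = (106/82 + ((-5*(-3)*5)/((-9/2/(-10))))/(-107))² = (106*(1/82) + ((15*5)/((-9/2*(-⅒))))*(-1/107))² = (53/41 + (75/(9/20))*(-1/107))² = (53/41 + (75*(20/9))*(-1/107))² = (53/41 + (500/3)*(-1/107))² = (53/41 - 500/321)² = (-3487/13161)² = 12159169/173211921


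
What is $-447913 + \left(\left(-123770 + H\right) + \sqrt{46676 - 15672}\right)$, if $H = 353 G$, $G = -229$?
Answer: $-652520 + 2 \sqrt{7751} \approx -6.5234 \cdot 10^{5}$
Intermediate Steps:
$H = -80837$ ($H = 353 \left(-229\right) = -80837$)
$-447913 + \left(\left(-123770 + H\right) + \sqrt{46676 - 15672}\right) = -447913 + \left(\left(-123770 - 80837\right) + \sqrt{46676 - 15672}\right) = -447913 - \left(204607 - \sqrt{31004}\right) = -447913 - \left(204607 - 2 \sqrt{7751}\right) = -652520 + 2 \sqrt{7751}$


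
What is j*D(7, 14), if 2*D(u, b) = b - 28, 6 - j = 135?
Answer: 903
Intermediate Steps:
j = -129 (j = 6 - 1*135 = 6 - 135 = -129)
D(u, b) = -14 + b/2 (D(u, b) = (b - 28)/2 = (-28 + b)/2 = -14 + b/2)
j*D(7, 14) = -129*(-14 + (½)*14) = -129*(-14 + 7) = -129*(-7) = 903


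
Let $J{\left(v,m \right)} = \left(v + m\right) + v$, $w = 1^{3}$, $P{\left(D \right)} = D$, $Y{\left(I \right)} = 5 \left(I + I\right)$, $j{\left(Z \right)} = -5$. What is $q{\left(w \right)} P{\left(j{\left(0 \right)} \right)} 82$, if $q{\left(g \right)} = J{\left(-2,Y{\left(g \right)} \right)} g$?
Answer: $-2460$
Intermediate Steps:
$Y{\left(I \right)} = 10 I$ ($Y{\left(I \right)} = 5 \cdot 2 I = 10 I$)
$w = 1$
$J{\left(v,m \right)} = m + 2 v$ ($J{\left(v,m \right)} = \left(m + v\right) + v = m + 2 v$)
$q{\left(g \right)} = g \left(-4 + 10 g\right)$ ($q{\left(g \right)} = \left(10 g + 2 \left(-2\right)\right) g = \left(10 g - 4\right) g = \left(-4 + 10 g\right) g = g \left(-4 + 10 g\right)$)
$q{\left(w \right)} P{\left(j{\left(0 \right)} \right)} 82 = 2 \cdot 1 \left(-2 + 5 \cdot 1\right) \left(-5\right) 82 = 2 \cdot 1 \left(-2 + 5\right) \left(-5\right) 82 = 2 \cdot 1 \cdot 3 \left(-5\right) 82 = 6 \left(-5\right) 82 = \left(-30\right) 82 = -2460$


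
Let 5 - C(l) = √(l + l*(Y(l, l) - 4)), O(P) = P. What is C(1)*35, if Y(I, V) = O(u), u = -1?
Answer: 175 - 70*I ≈ 175.0 - 70.0*I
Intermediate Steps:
Y(I, V) = -1
C(l) = 5 - 2*√(-l) (C(l) = 5 - √(l + l*(-1 - 4)) = 5 - √(l + l*(-5)) = 5 - √(l - 5*l) = 5 - √(-4*l) = 5 - 2*√(-l))
C(1)*35 = (5 - 2*I)*35 = 175 - 70*I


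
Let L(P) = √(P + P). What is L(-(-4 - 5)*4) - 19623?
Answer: -19623 + 6*√2 ≈ -19615.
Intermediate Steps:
L(P) = √2*√P (L(P) = √(2*P) = √2*√P)
L(-(-4 - 5)*4) - 19623 = √2*√(-(-4 - 5)*4) - 19623 = √2*√(-(-9)*4) - 19623 = √2*√(-1*(-36)) - 19623 = √2*√36 - 19623 = √2*6 - 19623 = 6*√2 - 19623 = -19623 + 6*√2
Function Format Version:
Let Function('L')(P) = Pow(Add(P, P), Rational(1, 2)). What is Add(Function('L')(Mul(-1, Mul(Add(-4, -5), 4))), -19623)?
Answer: Add(-19623, Mul(6, Pow(2, Rational(1, 2)))) ≈ -19615.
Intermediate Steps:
Function('L')(P) = Mul(Pow(2, Rational(1, 2)), Pow(P, Rational(1, 2))) (Function('L')(P) = Pow(Mul(2, P), Rational(1, 2)) = Mul(Pow(2, Rational(1, 2)), Pow(P, Rational(1, 2))))
Add(Function('L')(Mul(-1, Mul(Add(-4, -5), 4))), -19623) = Add(Mul(Pow(2, Rational(1, 2)), Pow(Mul(-1, Mul(Add(-4, -5), 4)), Rational(1, 2))), -19623) = Add(Mul(Pow(2, Rational(1, 2)), Pow(Mul(-1, Mul(-9, 4)), Rational(1, 2))), -19623) = Add(Mul(Pow(2, Rational(1, 2)), Pow(Mul(-1, -36), Rational(1, 2))), -19623) = Add(Mul(Pow(2, Rational(1, 2)), Pow(36, Rational(1, 2))), -19623) = Add(Mul(Pow(2, Rational(1, 2)), 6), -19623) = Add(Mul(6, Pow(2, Rational(1, 2))), -19623) = Add(-19623, Mul(6, Pow(2, Rational(1, 2))))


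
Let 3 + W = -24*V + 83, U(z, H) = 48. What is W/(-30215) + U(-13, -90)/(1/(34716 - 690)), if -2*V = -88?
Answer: 49348589296/30215 ≈ 1.6332e+6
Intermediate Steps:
V = 44 (V = -½*(-88) = 44)
W = -976 (W = -3 + (-24*44 + 83) = -3 + (-1056 + 83) = -3 - 973 = -976)
W/(-30215) + U(-13, -90)/(1/(34716 - 690)) = -976/(-30215) + 48/(1/(34716 - 690)) = -976*(-1/30215) + 48/(1/34026) = 976/30215 + 48/(1/34026) = 976/30215 + 48*34026 = 976/30215 + 1633248 = 49348589296/30215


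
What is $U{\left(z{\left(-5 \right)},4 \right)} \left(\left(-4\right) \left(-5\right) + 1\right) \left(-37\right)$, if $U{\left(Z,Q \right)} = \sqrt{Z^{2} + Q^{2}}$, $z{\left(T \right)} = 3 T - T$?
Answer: $- 1554 \sqrt{29} \approx -8368.5$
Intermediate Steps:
$z{\left(T \right)} = 2 T$
$U{\left(Z,Q \right)} = \sqrt{Q^{2} + Z^{2}}$
$U{\left(z{\left(-5 \right)},4 \right)} \left(\left(-4\right) \left(-5\right) + 1\right) \left(-37\right) = \sqrt{4^{2} + \left(2 \left(-5\right)\right)^{2}} \left(\left(-4\right) \left(-5\right) + 1\right) \left(-37\right) = \sqrt{16 + \left(-10\right)^{2}} \left(20 + 1\right) \left(-37\right) = \sqrt{16 + 100} \cdot 21 \left(-37\right) = \sqrt{116} \cdot 21 \left(-37\right) = 2 \sqrt{29} \cdot 21 \left(-37\right) = 42 \sqrt{29} \left(-37\right) = - 1554 \sqrt{29}$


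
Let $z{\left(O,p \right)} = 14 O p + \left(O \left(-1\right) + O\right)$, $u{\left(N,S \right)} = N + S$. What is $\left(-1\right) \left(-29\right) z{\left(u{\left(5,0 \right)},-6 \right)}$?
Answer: $-12180$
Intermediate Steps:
$z{\left(O,p \right)} = 14 O p$ ($z{\left(O,p \right)} = 14 O p + \left(- O + O\right) = 14 O p + 0 = 14 O p$)
$\left(-1\right) \left(-29\right) z{\left(u{\left(5,0 \right)},-6 \right)} = \left(-1\right) \left(-29\right) 14 \left(5 + 0\right) \left(-6\right) = 29 \cdot 14 \cdot 5 \left(-6\right) = 29 \left(-420\right) = -12180$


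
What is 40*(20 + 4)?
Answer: 960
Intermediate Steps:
40*(20 + 4) = 40*24 = 960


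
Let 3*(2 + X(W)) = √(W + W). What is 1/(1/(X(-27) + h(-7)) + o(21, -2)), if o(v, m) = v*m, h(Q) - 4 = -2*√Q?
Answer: (-√6 + 2*I + 2*√7)/(-84*√7 - 83*I + 42*√6) ≈ -0.023903 - 0.00013446*I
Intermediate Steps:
h(Q) = 4 - 2*√Q
o(v, m) = m*v
X(W) = -2 + √2*√W/3 (X(W) = -2 + √(W + W)/3 = -2 + √(2*W)/3 = -2 + (√2*√W)/3 = -2 + √2*√W/3)
1/(1/(X(-27) + h(-7)) + o(21, -2)) = 1/(1/((-2 + √2*√(-27)/3) + (4 - 2*I*√7)) - 2*21) = 1/(1/((-2 + √2*(3*I*√3)/3) + (4 - 2*I*√7)) - 42) = 1/(1/((-2 + I*√6) + (4 - 2*I*√7)) - 42) = 1/(1/(2 + I*√6 - 2*I*√7) - 42) = 1/(-42 + 1/(2 + I*√6 - 2*I*√7))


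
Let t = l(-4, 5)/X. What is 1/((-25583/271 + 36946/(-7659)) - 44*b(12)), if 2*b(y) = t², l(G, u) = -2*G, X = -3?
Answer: -691863/176888977 ≈ -0.0039113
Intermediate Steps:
t = -8/3 (t = -2*(-4)/(-3) = 8*(-⅓) = -8/3 ≈ -2.6667)
b(y) = 32/9 (b(y) = (-8/3)²/2 = (½)*(64/9) = 32/9)
1/((-25583/271 + 36946/(-7659)) - 44*b(12)) = 1/((-25583/271 + 36946/(-7659)) - 44*32/9) = 1/((-25583*1/271 + 36946*(-1/7659)) - 1408/9) = 1/((-25583/271 - 36946/7659) - 1408/9) = 1/(-205952563/2075589 - 1408/9) = 1/(-176888977/691863) = -691863/176888977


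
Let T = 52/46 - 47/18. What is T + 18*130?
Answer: 968147/414 ≈ 2338.5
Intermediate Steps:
T = -613/414 (T = 52*(1/46) - 47*1/18 = 26/23 - 47/18 = -613/414 ≈ -1.4807)
T + 18*130 = -613/414 + 18*130 = -613/414 + 2340 = 968147/414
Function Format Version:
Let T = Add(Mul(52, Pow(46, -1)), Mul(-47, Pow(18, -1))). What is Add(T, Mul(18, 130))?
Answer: Rational(968147, 414) ≈ 2338.5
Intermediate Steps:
T = Rational(-613, 414) (T = Add(Mul(52, Rational(1, 46)), Mul(-47, Rational(1, 18))) = Add(Rational(26, 23), Rational(-47, 18)) = Rational(-613, 414) ≈ -1.4807)
Add(T, Mul(18, 130)) = Add(Rational(-613, 414), Mul(18, 130)) = Add(Rational(-613, 414), 2340) = Rational(968147, 414)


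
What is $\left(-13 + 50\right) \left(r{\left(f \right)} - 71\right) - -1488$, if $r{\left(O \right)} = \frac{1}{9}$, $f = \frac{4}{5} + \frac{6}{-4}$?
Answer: $- \frac{10214}{9} \approx -1134.9$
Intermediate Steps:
$f = - \frac{7}{10}$ ($f = 4 \cdot \frac{1}{5} + 6 \left(- \frac{1}{4}\right) = \frac{4}{5} - \frac{3}{2} = - \frac{7}{10} \approx -0.7$)
$r{\left(O \right)} = \frac{1}{9}$
$\left(-13 + 50\right) \left(r{\left(f \right)} - 71\right) - -1488 = \left(-13 + 50\right) \left(\frac{1}{9} - 71\right) - -1488 = 37 \left(- \frac{638}{9}\right) + 1488 = - \frac{23606}{9} + 1488 = - \frac{10214}{9}$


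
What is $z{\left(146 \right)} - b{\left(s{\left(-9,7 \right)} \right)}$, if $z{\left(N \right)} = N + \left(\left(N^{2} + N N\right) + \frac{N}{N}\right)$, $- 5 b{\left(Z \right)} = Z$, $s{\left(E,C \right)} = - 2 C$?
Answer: $\frac{213881}{5} \approx 42776.0$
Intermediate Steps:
$b{\left(Z \right)} = - \frac{Z}{5}$
$z{\left(N \right)} = 1 + N + 2 N^{2}$ ($z{\left(N \right)} = N + \left(\left(N^{2} + N^{2}\right) + 1\right) = N + \left(2 N^{2} + 1\right) = N + \left(1 + 2 N^{2}\right) = 1 + N + 2 N^{2}$)
$z{\left(146 \right)} - b{\left(s{\left(-9,7 \right)} \right)} = \left(1 + 146 + 2 \cdot 146^{2}\right) - - \frac{\left(-2\right) 7}{5} = \left(1 + 146 + 2 \cdot 21316\right) - \left(- \frac{1}{5}\right) \left(-14\right) = \left(1 + 146 + 42632\right) - \frac{14}{5} = 42779 - \frac{14}{5} = \frac{213881}{5}$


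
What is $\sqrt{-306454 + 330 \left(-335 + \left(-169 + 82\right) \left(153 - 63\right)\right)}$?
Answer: $2 i \sqrt{750226} \approx 1732.3 i$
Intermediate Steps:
$\sqrt{-306454 + 330 \left(-335 + \left(-169 + 82\right) \left(153 - 63\right)\right)} = \sqrt{-306454 + 330 \left(-335 - 7830\right)} = \sqrt{-306454 + 330 \left(-8165\right)} = \sqrt{-306454 - 2694450} = \sqrt{-3000904} = 2 i \sqrt{750226}$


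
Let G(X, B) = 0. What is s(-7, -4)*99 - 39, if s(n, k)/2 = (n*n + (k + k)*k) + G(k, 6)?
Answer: 15999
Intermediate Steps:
s(n, k) = 2*n² + 4*k² (s(n, k) = 2*((n*n + (k + k)*k) + 0) = 2*((n² + (2*k)*k) + 0) = 2*((n² + 2*k²) + 0) = 2*(n² + 2*k²) = 2*n² + 4*k²)
s(-7, -4)*99 - 39 = (2*(-7)² + 4*(-4)²)*99 - 39 = (2*49 + 4*16)*99 - 39 = (98 + 64)*99 - 39 = 162*99 - 39 = 16038 - 39 = 15999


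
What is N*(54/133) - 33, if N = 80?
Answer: -69/133 ≈ -0.51880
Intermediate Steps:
N*(54/133) - 33 = 80*(54/133) - 33 = 4320/133 - 33 = -69/133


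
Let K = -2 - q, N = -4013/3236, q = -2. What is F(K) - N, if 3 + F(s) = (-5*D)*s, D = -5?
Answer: -5695/3236 ≈ -1.7599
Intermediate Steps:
N = -4013/3236 (N = -4013*1/3236 = -4013/3236 ≈ -1.2401)
K = 0 (K = -2 - 1*(-2) = -2 + 2 = 0)
F(s) = -3 + 25*s (F(s) = -3 + (-5*(-5))*s = -3 + 25*s)
F(K) - N = (-3 + 25*0) - 1*(-4013/3236) = (-3 + 0) + 4013/3236 = -3 + 4013/3236 = -5695/3236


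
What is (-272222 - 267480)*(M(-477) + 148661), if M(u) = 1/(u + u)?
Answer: -38270968543643/477 ≈ -8.0233e+10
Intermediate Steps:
M(u) = 1/(2*u)
(-272222 - 267480)*(M(-477) + 148661) = (-272222 - 267480)*((½)/(-477) + 148661) = -539702*((½)*(-1/477) + 148661) = -539702*(-1/954 + 148661) = -539702*141822593/954 = -38270968543643/477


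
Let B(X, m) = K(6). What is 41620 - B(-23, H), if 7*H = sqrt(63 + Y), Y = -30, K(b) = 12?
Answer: 41608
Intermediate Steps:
H = sqrt(33)/7 (H = sqrt(63 - 30)/7 = sqrt(33)/7 ≈ 0.82065)
B(X, m) = 12
41620 - B(-23, H) = 41620 - 1*12 = 41620 - 12 = 41608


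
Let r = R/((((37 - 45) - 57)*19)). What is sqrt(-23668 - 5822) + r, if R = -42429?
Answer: 42429/1235 + I*sqrt(29490) ≈ 34.355 + 171.73*I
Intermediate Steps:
r = 42429/1235 (r = -42429*1/(19*((37 - 45) - 57)) = -42429*1/(19*(-8 - 57)) = -42429/((-65*19)) = -42429/(-1235) = -42429*(-1/1235) = 42429/1235 ≈ 34.355)
sqrt(-23668 - 5822) + r = sqrt(-23668 - 5822) + 42429/1235 = sqrt(-29490) + 42429/1235 = I*sqrt(29490) + 42429/1235 = 42429/1235 + I*sqrt(29490)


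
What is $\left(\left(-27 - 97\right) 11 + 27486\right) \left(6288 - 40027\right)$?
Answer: $-881330158$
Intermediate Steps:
$\left(\left(-27 - 97\right) 11 + 27486\right) \left(6288 - 40027\right) = \left(\left(-124\right) 11 + 27486\right) \left(-33739\right) = \left(-1364 + 27486\right) \left(-33739\right) = 26122 \left(-33739\right) = -881330158$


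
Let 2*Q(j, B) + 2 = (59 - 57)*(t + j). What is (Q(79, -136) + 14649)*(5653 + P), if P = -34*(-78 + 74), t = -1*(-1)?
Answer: 85260392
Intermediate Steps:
t = 1
P = 136 (P = -34*(-4) = 136)
Q(j, B) = j (Q(j, B) = -1 + ((59 - 57)*(1 + j))/2 = -1 + (2*(1 + j))/2 = -1 + (2 + 2*j)/2 = -1 + (1 + j) = j)
(Q(79, -136) + 14649)*(5653 + P) = (79 + 14649)*(5653 + 136) = 14728*5789 = 85260392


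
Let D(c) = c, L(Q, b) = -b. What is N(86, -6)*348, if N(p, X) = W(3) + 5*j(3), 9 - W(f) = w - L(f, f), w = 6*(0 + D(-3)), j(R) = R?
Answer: 13572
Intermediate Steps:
w = -18 (w = 6*(0 - 3) = 6*(-3) = -18)
W(f) = 27 - f (W(f) = 9 - (-18 - (-1)*f) = 9 - (-18 + f) = 9 + (18 - f) = 27 - f)
N(p, X) = 39 (N(p, X) = (27 - 1*3) + 5*3 = (27 - 3) + 15 = 24 + 15 = 39)
N(86, -6)*348 = 39*348 = 13572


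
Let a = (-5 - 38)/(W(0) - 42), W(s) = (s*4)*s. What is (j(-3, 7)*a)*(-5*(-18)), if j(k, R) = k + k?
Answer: -3870/7 ≈ -552.86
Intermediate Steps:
j(k, R) = 2*k
W(s) = 4*s² (W(s) = (4*s)*s = 4*s²)
a = 43/42 (a = (-5 - 38)/(4*0² - 42) = -43/(4*0 - 42) = -43/(0 - 42) = -43/(-42) = -43*(-1/42) = 43/42 ≈ 1.0238)
(j(-3, 7)*a)*(-5*(-18)) = ((2*(-3))*(43/42))*(-5*(-18)) = -6*43/42*90 = -43/7*90 = -3870/7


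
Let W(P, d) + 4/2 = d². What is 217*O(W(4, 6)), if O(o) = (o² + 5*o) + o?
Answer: 295120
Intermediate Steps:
W(P, d) = -2 + d²
O(o) = o² + 6*o
217*O(W(4, 6)) = 217*((-2 + 6²)*(6 + (-2 + 6²))) = 217*((-2 + 36)*(6 + (-2 + 36))) = 217*(34*(6 + 34)) = 217*(34*40) = 217*1360 = 295120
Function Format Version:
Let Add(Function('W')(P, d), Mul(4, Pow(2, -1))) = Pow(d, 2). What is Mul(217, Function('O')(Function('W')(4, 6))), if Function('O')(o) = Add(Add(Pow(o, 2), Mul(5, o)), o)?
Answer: 295120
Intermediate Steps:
Function('W')(P, d) = Add(-2, Pow(d, 2))
Function('O')(o) = Add(Pow(o, 2), Mul(6, o))
Mul(217, Function('O')(Function('W')(4, 6))) = Mul(217, Mul(Add(-2, Pow(6, 2)), Add(6, Add(-2, Pow(6, 2))))) = Mul(217, Mul(Add(-2, 36), Add(6, Add(-2, 36)))) = Mul(217, Mul(34, Add(6, 34))) = Mul(217, Mul(34, 40)) = Mul(217, 1360) = 295120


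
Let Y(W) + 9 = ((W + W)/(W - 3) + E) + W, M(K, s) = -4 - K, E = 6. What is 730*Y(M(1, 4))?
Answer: -9855/2 ≈ -4927.5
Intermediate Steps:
Y(W) = -3 + W + 2*W/(-3 + W) (Y(W) = -9 + (((W + W)/(W - 3) + 6) + W) = -9 + (((2*W)/(-3 + W) + 6) + W) = -9 + ((2*W/(-3 + W) + 6) + W) = -9 + ((6 + 2*W/(-3 + W)) + W) = -9 + (6 + W + 2*W/(-3 + W)) = -3 + W + 2*W/(-3 + W))
730*Y(M(1, 4)) = 730*((9 + (-4 - 1*1)² - 4*(-4 - 1*1))/(-3 + (-4 - 1*1))) = 730*((9 + (-4 - 1)² - 4*(-4 - 1))/(-3 + (-4 - 1))) = 730*((9 + (-5)² - 4*(-5))/(-3 - 5)) = 730*((9 + 25 + 20)/(-8)) = 730*(-⅛*54) = 730*(-27/4) = -9855/2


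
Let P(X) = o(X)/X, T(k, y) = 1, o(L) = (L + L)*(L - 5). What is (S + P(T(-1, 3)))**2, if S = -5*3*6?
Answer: 9604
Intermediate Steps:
o(L) = 2*L*(-5 + L) (o(L) = (2*L)*(-5 + L) = 2*L*(-5 + L))
S = -90 (S = -15*6 = -90)
P(X) = -10 + 2*X (P(X) = (2*X*(-5 + X))/X = -10 + 2*X)
(S + P(T(-1, 3)))**2 = (-90 + (-10 + 2*1))**2 = (-90 + (-10 + 2))**2 = (-90 - 8)**2 = (-98)**2 = 9604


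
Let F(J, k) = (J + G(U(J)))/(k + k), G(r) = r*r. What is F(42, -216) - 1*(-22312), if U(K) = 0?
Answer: 1606457/72 ≈ 22312.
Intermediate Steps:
G(r) = r²
F(J, k) = J/(2*k) (F(J, k) = (J + 0²)/(k + k) = (J + 0)/((2*k)) = J*(1/(2*k)) = J/(2*k))
F(42, -216) - 1*(-22312) = (½)*42/(-216) - 1*(-22312) = (½)*42*(-1/216) + 22312 = -7/72 + 22312 = 1606457/72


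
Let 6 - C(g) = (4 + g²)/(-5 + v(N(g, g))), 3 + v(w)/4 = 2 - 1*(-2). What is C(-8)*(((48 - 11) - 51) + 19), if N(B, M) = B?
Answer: 370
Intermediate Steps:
v(w) = 4 (v(w) = -12 + 4*(2 - 1*(-2)) = -12 + 4*(2 + 2) = -12 + 4*4 = -12 + 16 = 4)
C(g) = 10 + g² (C(g) = 6 - (4 + g²)/(-5 + 4) = 6 - (4 + g²)/(-1) = 6 - (4 + g²)*(-1) = 6 - (-4 - g²) = 6 + (4 + g²) = 10 + g²)
C(-8)*(((48 - 11) - 51) + 19) = (10 + (-8)²)*(((48 - 11) - 51) + 19) = (10 + 64)*((37 - 51) + 19) = 74*(-14 + 19) = 74*5 = 370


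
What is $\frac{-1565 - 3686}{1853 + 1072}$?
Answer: $- \frac{5251}{2925} \approx -1.7952$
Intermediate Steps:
$\frac{-1565 - 3686}{1853 + 1072} = - \frac{5251}{2925}$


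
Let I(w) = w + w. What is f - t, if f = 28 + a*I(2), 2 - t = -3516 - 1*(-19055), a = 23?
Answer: 15657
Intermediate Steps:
I(w) = 2*w
t = -15537 (t = 2 - (-3516 - 1*(-19055)) = 2 - (-3516 + 19055) = 2 - 1*15539 = 2 - 15539 = -15537)
f = 120 (f = 28 + 23*(2*2) = 28 + 23*4 = 28 + 92 = 120)
f - t = 120 - 1*(-15537) = 120 + 15537 = 15657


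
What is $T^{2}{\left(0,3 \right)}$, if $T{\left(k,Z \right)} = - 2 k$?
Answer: $0$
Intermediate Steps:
$T^{2}{\left(0,3 \right)} = \left(\left(-2\right) 0\right)^{2} = 0^{2} = 0$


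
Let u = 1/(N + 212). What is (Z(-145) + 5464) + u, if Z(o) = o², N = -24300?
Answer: 638067031/24088 ≈ 26489.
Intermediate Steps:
u = -1/24088 (u = 1/(-24300 + 212) = 1/(-24088) = -1/24088 ≈ -4.1514e-5)
(Z(-145) + 5464) + u = ((-145)² + 5464) - 1/24088 = (21025 + 5464) - 1/24088 = 26489 - 1/24088 = 638067031/24088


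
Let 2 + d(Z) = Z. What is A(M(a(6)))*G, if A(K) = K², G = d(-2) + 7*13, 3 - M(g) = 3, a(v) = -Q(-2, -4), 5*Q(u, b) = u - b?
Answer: 0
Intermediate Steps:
Q(u, b) = -b/5 + u/5 (Q(u, b) = (u - b)/5 = -b/5 + u/5)
d(Z) = -2 + Z
a(v) = -⅖ (a(v) = -(-⅕*(-4) + (⅕)*(-2)) = -(⅘ - ⅖) = -1*⅖ = -⅖)
M(g) = 0 (M(g) = 3 - 1*3 = 3 - 3 = 0)
G = 87 (G = (-2 - 2) + 7*13 = -4 + 91 = 87)
A(M(a(6)))*G = 0²*87 = 0*87 = 0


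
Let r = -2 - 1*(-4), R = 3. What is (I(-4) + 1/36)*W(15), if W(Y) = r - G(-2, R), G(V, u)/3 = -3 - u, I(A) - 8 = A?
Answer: 725/9 ≈ 80.556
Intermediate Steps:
I(A) = 8 + A
r = 2 (r = -2 + 4 = 2)
G(V, u) = -9 - 3*u (G(V, u) = 3*(-3 - u) = -9 - 3*u)
W(Y) = 20 (W(Y) = 2 - (-9 - 3*3) = 2 - (-9 - 9) = 2 - 1*(-18) = 2 + 18 = 20)
(I(-4) + 1/36)*W(15) = ((8 - 4) + 1/36)*20 = (4 + 1/36)*20 = (145/36)*20 = 725/9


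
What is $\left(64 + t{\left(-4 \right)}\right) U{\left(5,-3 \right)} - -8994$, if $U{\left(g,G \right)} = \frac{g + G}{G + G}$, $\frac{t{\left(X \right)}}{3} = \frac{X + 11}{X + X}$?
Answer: $\frac{215365}{24} \approx 8973.5$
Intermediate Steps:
$t{\left(X \right)} = \frac{3 \left(11 + X\right)}{2 X}$ ($t{\left(X \right)} = 3 \frac{X + 11}{X + X} = 3 \frac{11 + X}{2 X} = \frac{3 \left(11 + X\right)}{2 X}$)
$U{\left(g,G \right)} = \frac{G + g}{2 G}$
$\left(64 + t{\left(-4 \right)}\right) U{\left(5,-3 \right)} - -8994 = \left(64 + \frac{3 \left(11 - 4\right)}{2 \left(-4\right)}\right) \frac{-3 + 5}{2 \left(-3\right)} - -8994 = \left(64 + \frac{3}{2} \left(- \frac{1}{4}\right) 7\right) \frac{1}{2} \left(- \frac{1}{3}\right) 2 + 8994 = \left(64 - \frac{21}{8}\right) \left(- \frac{1}{3}\right) + 8994 = \frac{491}{8} \left(- \frac{1}{3}\right) + 8994 = - \frac{491}{24} + 8994 = \frac{215365}{24}$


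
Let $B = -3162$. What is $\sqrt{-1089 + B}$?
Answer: $i \sqrt{4251} \approx 65.2 i$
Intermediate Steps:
$\sqrt{-1089 + B} = \sqrt{-1089 - 3162} = \sqrt{-4251} = i \sqrt{4251}$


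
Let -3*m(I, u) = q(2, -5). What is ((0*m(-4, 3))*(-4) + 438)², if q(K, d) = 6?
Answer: 191844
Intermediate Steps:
m(I, u) = -2 (m(I, u) = -⅓*6 = -2)
((0*m(-4, 3))*(-4) + 438)² = ((0*(-2))*(-4) + 438)² = (0*(-4) + 438)² = (0 + 438)² = 438² = 191844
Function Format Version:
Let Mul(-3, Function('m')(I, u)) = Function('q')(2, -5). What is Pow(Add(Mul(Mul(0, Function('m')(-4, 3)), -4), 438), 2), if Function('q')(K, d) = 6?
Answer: 191844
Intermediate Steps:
Function('m')(I, u) = -2 (Function('m')(I, u) = Mul(Rational(-1, 3), 6) = -2)
Pow(Add(Mul(Mul(0, Function('m')(-4, 3)), -4), 438), 2) = Pow(Add(Mul(Mul(0, -2), -4), 438), 2) = Pow(Add(Mul(0, -4), 438), 2) = Pow(Add(0, 438), 2) = Pow(438, 2) = 191844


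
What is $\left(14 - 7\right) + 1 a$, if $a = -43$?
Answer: $-36$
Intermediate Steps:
$\left(14 - 7\right) + 1 a = \left(14 - 7\right) + 1 \left(-43\right) = 7 - 43 = -36$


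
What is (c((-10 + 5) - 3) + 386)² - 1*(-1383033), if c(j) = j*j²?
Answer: 1398909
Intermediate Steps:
c(j) = j³
(c((-10 + 5) - 3) + 386)² - 1*(-1383033) = (((-10 + 5) - 3)³ + 386)² - 1*(-1383033) = ((-5 - 3)³ + 386)² + 1383033 = ((-8)³ + 386)² + 1383033 = (-512 + 386)² + 1383033 = (-126)² + 1383033 = 15876 + 1383033 = 1398909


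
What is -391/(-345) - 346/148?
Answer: -1337/1110 ≈ -1.2045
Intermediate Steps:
-391/(-345) - 346/148 = -391*(-1/345) - 346*1/148 = 17/15 - 173/74 = -1337/1110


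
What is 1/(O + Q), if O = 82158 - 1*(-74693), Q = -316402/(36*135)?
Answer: 2430/380989729 ≈ 6.3781e-6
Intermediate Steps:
Q = -158201/2430 (Q = -316402/4860 = -316402*1/4860 = -158201/2430 ≈ -65.103)
O = 156851 (O = 82158 + 74693 = 156851)
1/(O + Q) = 1/(156851 - 158201/2430) = 1/(380989729/2430) = 2430/380989729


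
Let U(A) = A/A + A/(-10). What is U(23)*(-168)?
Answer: 1092/5 ≈ 218.40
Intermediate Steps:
U(A) = 1 - A/10 (U(A) = 1 + A*(-⅒) = 1 - A/10)
U(23)*(-168) = (1 - ⅒*23)*(-168) = (1 - 23/10)*(-168) = -13/10*(-168) = 1092/5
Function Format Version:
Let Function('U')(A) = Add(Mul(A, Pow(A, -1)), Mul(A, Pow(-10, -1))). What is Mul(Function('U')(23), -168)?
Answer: Rational(1092, 5) ≈ 218.40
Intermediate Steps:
Function('U')(A) = Add(1, Mul(Rational(-1, 10), A)) (Function('U')(A) = Add(1, Mul(A, Rational(-1, 10))) = Add(1, Mul(Rational(-1, 10), A)))
Mul(Function('U')(23), -168) = Mul(Add(1, Mul(Rational(-1, 10), 23)), -168) = Mul(Add(1, Rational(-23, 10)), -168) = Mul(Rational(-13, 10), -168) = Rational(1092, 5)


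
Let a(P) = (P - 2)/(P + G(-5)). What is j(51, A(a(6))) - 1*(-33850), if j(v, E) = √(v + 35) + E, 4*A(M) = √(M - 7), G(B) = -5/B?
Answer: 33850 + √86 + 3*I*√35/28 ≈ 33859.0 + 0.63387*I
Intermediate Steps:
a(P) = (-2 + P)/(1 + P) (a(P) = (P - 2)/(P - 5/(-5)) = (-2 + P)/(P - 5*(-⅕)) = (-2 + P)/(P + 1) = (-2 + P)/(1 + P))
A(M) = √(-7 + M)/4 (A(M) = √(M - 7)/4 = √(-7 + M)/4)
j(v, E) = E + √(35 + v) (j(v, E) = √(35 + v) + E = E + √(35 + v))
j(51, A(a(6))) - 1*(-33850) = (√(-7 + (-2 + 6)/(1 + 6))/4 + √(35 + 51)) - 1*(-33850) = (√(-7 + 4/7)/4 + √86) + 33850 = (√(-45/7)/4 + √86) + 33850 = ((3*I*√35/7)/4 + √86) + 33850 = (3*I*√35/28 + √86) + 33850 = (√86 + 3*I*√35/28) + 33850 = 33850 + √86 + 3*I*√35/28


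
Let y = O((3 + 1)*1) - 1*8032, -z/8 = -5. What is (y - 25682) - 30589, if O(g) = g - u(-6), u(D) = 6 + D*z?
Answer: -64065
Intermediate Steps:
z = 40 (z = -8*(-5) = 40)
u(D) = 6 + 40*D (u(D) = 6 + D*40 = 6 + 40*D)
O(g) = 234 + g (O(g) = g - (6 + 40*(-6)) = g - (6 - 240) = g - 1*(-234) = g + 234 = 234 + g)
y = -7794 (y = (234 + (3 + 1)*1) - 1*8032 = (234 + 4*1) - 8032 = (234 + 4) - 8032 = 238 - 8032 = -7794)
(y - 25682) - 30589 = (-7794 - 25682) - 30589 = -33476 - 30589 = -64065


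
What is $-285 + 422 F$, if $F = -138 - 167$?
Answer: $-128995$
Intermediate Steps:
$F = -305$
$-285 + 422 F = -285 + 422 \left(-305\right) = -285 - 128710 = -128995$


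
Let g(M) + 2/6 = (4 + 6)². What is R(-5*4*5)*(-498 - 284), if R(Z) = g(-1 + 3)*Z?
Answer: 23381800/3 ≈ 7.7939e+6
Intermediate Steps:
g(M) = 299/3 (g(M) = -⅓ + (4 + 6)² = -⅓ + 10² = -⅓ + 100 = 299/3)
R(Z) = 299*Z/3
R(-5*4*5)*(-498 - 284) = (299*(-5*4*5)/3)*(-498 - 284) = (299*(-20*5)/3)*(-782) = ((299/3)*(-100))*(-782) = -29900/3*(-782) = 23381800/3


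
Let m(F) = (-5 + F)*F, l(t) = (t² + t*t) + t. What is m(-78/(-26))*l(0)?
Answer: 0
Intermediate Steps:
l(t) = t + 2*t² (l(t) = (t² + t²) + t = 2*t² + t = t + 2*t²)
m(F) = F*(-5 + F)
m(-78/(-26))*l(0) = ((-78/(-26))*(-5 - 78/(-26)))*(0*(1 + 2*0)) = ((-78*(-1/26))*(-5 - 78*(-1/26)))*(0*(1 + 0)) = (3*(-5 + 3))*(0*1) = (3*(-2))*0 = -6*0 = 0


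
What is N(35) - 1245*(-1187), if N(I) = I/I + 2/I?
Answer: 51723562/35 ≈ 1.4778e+6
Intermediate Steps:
N(I) = 1 + 2/I
N(35) - 1245*(-1187) = (2 + 35)/35 - 1245*(-1187) = (1/35)*37 + 1477815 = 37/35 + 1477815 = 51723562/35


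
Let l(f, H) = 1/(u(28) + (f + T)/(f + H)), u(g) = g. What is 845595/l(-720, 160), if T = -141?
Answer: 399628197/16 ≈ 2.4977e+7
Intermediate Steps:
l(f, H) = 1/(28 + (-141 + f)/(H + f)) (l(f, H) = 1/(28 + (f - 141)/(f + H)) = 1/(28 + (-141 + f)/(H + f)))
845595/l(-720, 160) = 845595/(((160 - 720)/(-141 + 28*160 + 29*(-720)))) = 845595/((-560/(-141 + 4480 - 20880))) = 845595/((-560/(-16541))) = 845595/((-1/16541*(-560))) = 845595/(80/2363) = 845595*(2363/80) = 399628197/16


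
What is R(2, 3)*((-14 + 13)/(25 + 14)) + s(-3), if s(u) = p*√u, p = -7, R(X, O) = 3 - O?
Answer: -7*I*√3 ≈ -12.124*I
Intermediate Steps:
s(u) = -7*√u
R(2, 3)*((-14 + 13)/(25 + 14)) + s(-3) = (3 - 1*3)*((-14 + 13)/(25 + 14)) - 7*I*√3 = (3 - 3)*(-1/39) - 7*I*√3 = 0*(-1*1/39) - 7*I*√3 = 0*(-1/39) - 7*I*√3 = 0 - 7*I*√3 = -7*I*√3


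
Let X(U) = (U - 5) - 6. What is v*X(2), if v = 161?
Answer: -1449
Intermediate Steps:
X(U) = -11 + U (X(U) = (-5 + U) - 6 = -11 + U)
v*X(2) = 161*(-11 + 2) = 161*(-9) = -1449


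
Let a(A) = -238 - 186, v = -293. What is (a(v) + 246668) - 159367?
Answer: 86877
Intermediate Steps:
a(A) = -424
(a(v) + 246668) - 159367 = (-424 + 246668) - 159367 = 246244 - 159367 = 86877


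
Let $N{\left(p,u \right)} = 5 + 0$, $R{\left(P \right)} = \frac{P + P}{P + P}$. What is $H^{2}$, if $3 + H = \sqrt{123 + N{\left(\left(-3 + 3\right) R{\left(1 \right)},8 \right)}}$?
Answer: $137 - 48 \sqrt{2} \approx 69.118$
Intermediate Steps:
$R{\left(P \right)} = 1$ ($R{\left(P \right)} = \frac{2 P}{2 P} = 2 P \frac{1}{2 P} = 1$)
$N{\left(p,u \right)} = 5$
$H = -3 + 8 \sqrt{2}$ ($H = -3 + \sqrt{123 + 5} = -3 + \sqrt{128} = -3 + 8 \sqrt{2} \approx 8.3137$)
$H^{2} = \left(-3 + 8 \sqrt{2}\right)^{2}$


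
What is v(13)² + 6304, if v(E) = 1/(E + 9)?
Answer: 3051137/484 ≈ 6304.0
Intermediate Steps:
v(E) = 1/(9 + E)
v(13)² + 6304 = (1/(9 + 13))² + 6304 = (1/22)² + 6304 = 1/484 + 6304 = 3051137/484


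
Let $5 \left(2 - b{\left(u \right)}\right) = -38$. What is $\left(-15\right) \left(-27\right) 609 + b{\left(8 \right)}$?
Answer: $\frac{1233273}{5} \approx 2.4665 \cdot 10^{5}$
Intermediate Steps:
$b{\left(u \right)} = \frac{48}{5}$ ($b{\left(u \right)} = 2 - - \frac{38}{5} = 2 + \frac{38}{5} = \frac{48}{5}$)
$\left(-15\right) \left(-27\right) 609 + b{\left(8 \right)} = \left(-15\right) \left(-27\right) 609 + \frac{48}{5} = 405 \cdot 609 + \frac{48}{5} = 246645 + \frac{48}{5} = \frac{1233273}{5}$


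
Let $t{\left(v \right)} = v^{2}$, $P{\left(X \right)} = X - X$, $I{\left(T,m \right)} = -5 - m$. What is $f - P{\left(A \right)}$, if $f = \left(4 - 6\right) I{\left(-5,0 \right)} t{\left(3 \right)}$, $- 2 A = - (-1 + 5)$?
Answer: $90$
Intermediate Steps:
$A = 2$ ($A = - \frac{\left(-1\right) \left(-1 + 5\right)}{2} = - \frac{\left(-1\right) 4}{2} = \left(- \frac{1}{2}\right) \left(-4\right) = 2$)
$P{\left(X \right)} = 0$
$f = 90$ ($f = \left(4 - 6\right) \left(-5 - 0\right) 3^{2} = \left(4 - 6\right) \left(-5 + 0\right) 9 = \left(-2\right) \left(-5\right) 9 = 10 \cdot 9 = 90$)
$f - P{\left(A \right)} = 90 - 0 = 90 + 0 = 90$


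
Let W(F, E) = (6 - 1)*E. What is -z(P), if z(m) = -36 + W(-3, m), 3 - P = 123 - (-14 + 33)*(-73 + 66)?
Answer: 1301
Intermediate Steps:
W(F, E) = 5*E
P = -253 (P = 3 - (123 - (-14 + 33)*(-73 + 66)) = 3 - (123 - 19*(-7)) = 3 - (123 - 1*(-133)) = 3 - (123 + 133) = 3 - 1*256 = 3 - 256 = -253)
z(m) = -36 + 5*m
-z(P) = -(-36 + 5*(-253)) = -(-36 - 1265) = -1*(-1301) = 1301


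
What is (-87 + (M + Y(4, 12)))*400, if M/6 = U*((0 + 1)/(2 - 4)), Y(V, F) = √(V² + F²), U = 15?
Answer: -52800 + 1600*√10 ≈ -47740.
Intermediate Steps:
Y(V, F) = √(F² + V²)
M = -45 (M = 6*(15*((0 + 1)/(2 - 4))) = 6*(15*(1/(-2))) = 6*(15*(1*(-½))) = 6*(15*(-½)) = 6*(-15/2) = -45)
(-87 + (M + Y(4, 12)))*400 = (-87 + (-45 + √(12² + 4²)))*400 = (-87 + (-45 + √(144 + 16)))*400 = (-87 + (-45 + √160))*400 = (-87 + (-45 + 4*√10))*400 = (-132 + 4*√10)*400 = -52800 + 1600*√10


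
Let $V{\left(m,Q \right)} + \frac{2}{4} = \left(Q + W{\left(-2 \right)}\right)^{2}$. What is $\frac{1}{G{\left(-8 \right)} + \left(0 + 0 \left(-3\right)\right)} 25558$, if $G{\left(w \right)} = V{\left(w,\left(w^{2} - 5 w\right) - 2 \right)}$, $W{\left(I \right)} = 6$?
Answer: $\frac{51116}{23327} \approx 2.1913$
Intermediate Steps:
$V{\left(m,Q \right)} = - \frac{1}{2} + \left(6 + Q\right)^{2}$ ($V{\left(m,Q \right)} = - \frac{1}{2} + \left(Q + 6\right)^{2} = - \frac{1}{2} + \left(6 + Q\right)^{2}$)
$G{\left(w \right)} = - \frac{1}{2} + \left(4 + w^{2} - 5 w\right)^{2}$ ($G{\left(w \right)} = - \frac{1}{2} + \left(6 - \left(2 - w^{2} + 5 w\right)\right)^{2} = - \frac{1}{2} + \left(4 + w^{2} - 5 w\right)^{2}$)
$\frac{1}{G{\left(-8 \right)} + \left(0 + 0 \left(-3\right)\right)} 25558 = \frac{1}{\left(- \frac{1}{2} + \left(4 + \left(-8\right)^{2} - -40\right)^{2}\right) + \left(0 + 0 \left(-3\right)\right)} 25558 = \frac{1}{\left(- \frac{1}{2} + \left(4 + 64 + 40\right)^{2}\right) + \left(0 + 0\right)} 25558 = \frac{1}{\left(- \frac{1}{2} + 108^{2}\right) + 0} \cdot 25558 = \frac{1}{\left(- \frac{1}{2} + 11664\right) + 0} \cdot 25558 = \frac{1}{\frac{23327}{2} + 0} \cdot 25558 = \frac{1}{\frac{23327}{2}} \cdot 25558 = \frac{2}{23327} \cdot 25558 = \frac{51116}{23327}$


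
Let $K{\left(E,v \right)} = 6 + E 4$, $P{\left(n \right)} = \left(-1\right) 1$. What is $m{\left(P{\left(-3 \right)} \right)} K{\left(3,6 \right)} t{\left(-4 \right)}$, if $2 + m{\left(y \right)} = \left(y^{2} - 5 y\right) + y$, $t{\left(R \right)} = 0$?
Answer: $0$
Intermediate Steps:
$P{\left(n \right)} = -1$
$m{\left(y \right)} = -2 + y^{2} - 4 y$ ($m{\left(y \right)} = -2 + \left(\left(y^{2} - 5 y\right) + y\right) = -2 + \left(y^{2} - 4 y\right) = -2 + y^{2} - 4 y$)
$K{\left(E,v \right)} = 6 + 4 E$
$m{\left(P{\left(-3 \right)} \right)} K{\left(3,6 \right)} t{\left(-4 \right)} = \left(-2 + \left(-1\right)^{2} - -4\right) \left(6 + 4 \cdot 3\right) 0 = \left(-2 + 1 + 4\right) \left(6 + 12\right) 0 = 3 \cdot 18 \cdot 0 = 54 \cdot 0 = 0$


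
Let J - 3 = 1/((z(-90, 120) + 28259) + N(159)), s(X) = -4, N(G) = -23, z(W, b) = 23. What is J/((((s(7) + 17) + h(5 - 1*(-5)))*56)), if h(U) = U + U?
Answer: 42389/26111316 ≈ 0.0016234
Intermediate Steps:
h(U) = 2*U
J = 84778/28259 (J = 3 + 1/((23 + 28259) - 23) = 3 + 1/(28282 - 23) = 3 + 1/28259 = 84778/28259 ≈ 3.0000)
J/((((s(7) + 17) + h(5 - 1*(-5)))*56)) = 84778/(28259*((((-4 + 17) + 2*(5 - 1*(-5)))*56))) = 84778/(28259*(((13 + 2*(5 + 5))*56))) = 84778/(28259*(((13 + 2*10)*56))) = 84778/(28259*(((13 + 20)*56))) = 84778/(28259*((33*56))) = (84778/28259)/1848 = (84778/28259)*(1/1848) = 42389/26111316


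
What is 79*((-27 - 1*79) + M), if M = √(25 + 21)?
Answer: -8374 + 79*√46 ≈ -7838.2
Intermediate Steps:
M = √46 ≈ 6.7823
79*((-27 - 1*79) + M) = 79*((-27 - 1*79) + √46) = 79*((-27 - 79) + √46) = 79*(-106 + √46) = -8374 + 79*√46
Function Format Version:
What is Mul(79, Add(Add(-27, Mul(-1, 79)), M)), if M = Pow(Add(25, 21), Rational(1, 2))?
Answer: Add(-8374, Mul(79, Pow(46, Rational(1, 2)))) ≈ -7838.2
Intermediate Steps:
M = Pow(46, Rational(1, 2)) ≈ 6.7823
Mul(79, Add(Add(-27, Mul(-1, 79)), M)) = Mul(79, Add(Add(-27, Mul(-1, 79)), Pow(46, Rational(1, 2)))) = Mul(79, Add(Add(-27, -79), Pow(46, Rational(1, 2)))) = Mul(79, Add(-106, Pow(46, Rational(1, 2)))) = Add(-8374, Mul(79, Pow(46, Rational(1, 2))))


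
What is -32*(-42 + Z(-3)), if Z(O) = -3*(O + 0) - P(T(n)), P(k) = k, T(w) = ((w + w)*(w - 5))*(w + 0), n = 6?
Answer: 3360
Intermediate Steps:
T(w) = 2*w**2*(-5 + w) (T(w) = ((2*w)*(-5 + w))*w = (2*w*(-5 + w))*w = 2*w**2*(-5 + w))
Z(O) = -72 - 3*O (Z(O) = -3*(O + 0) - 2*6**2*(-5 + 6) = -3*O - 2*36 = -3*O - 1*72 = -3*O - 72 = -72 - 3*O)
-32*(-42 + Z(-3)) = -32*(-42 + (-72 - 3*(-3))) = -32*(-42 + (-72 + 9)) = -32*(-42 - 63) = -32*(-105) = 3360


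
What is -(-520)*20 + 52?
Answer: 10452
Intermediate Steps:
-(-520)*20 + 52 = -40*(-260) + 52 = 10400 + 52 = 10452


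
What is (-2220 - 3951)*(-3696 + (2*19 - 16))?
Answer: 22672254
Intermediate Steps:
(-2220 - 3951)*(-3696 + (2*19 - 16)) = -6171*(-3696 + (38 - 16)) = -6171*(-3696 + 22) = -6171*(-3674) = 22672254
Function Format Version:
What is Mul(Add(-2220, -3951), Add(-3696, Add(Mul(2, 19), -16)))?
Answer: 22672254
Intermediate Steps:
Mul(Add(-2220, -3951), Add(-3696, Add(Mul(2, 19), -16))) = Mul(-6171, Add(-3696, Add(38, -16))) = Mul(-6171, Add(-3696, 22)) = Mul(-6171, -3674) = 22672254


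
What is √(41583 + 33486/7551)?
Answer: √263468417241/2517 ≈ 203.93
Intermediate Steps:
√(41583 + 33486/7551) = √(41583 + 33486*(1/7551)) = √(41583 + 11162/2517) = √(104675573/2517) = √263468417241/2517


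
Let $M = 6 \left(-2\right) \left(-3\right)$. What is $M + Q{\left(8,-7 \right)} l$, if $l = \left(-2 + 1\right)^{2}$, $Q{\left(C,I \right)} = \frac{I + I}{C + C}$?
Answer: $\frac{281}{8} \approx 35.125$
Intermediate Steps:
$Q{\left(C,I \right)} = \frac{I}{C}$ ($Q{\left(C,I \right)} = \frac{2 I}{2 C} = 2 I \frac{1}{2 C} = \frac{I}{C}$)
$M = 36$ ($M = \left(-12\right) \left(-3\right) = 36$)
$l = 1$ ($l = \left(-1\right)^{2} = 1$)
$M + Q{\left(8,-7 \right)} l = 36 + - \frac{7}{8} \cdot 1 = 36 + \left(-7\right) \frac{1}{8} \cdot 1 = 36 - \frac{7}{8} = \frac{281}{8}$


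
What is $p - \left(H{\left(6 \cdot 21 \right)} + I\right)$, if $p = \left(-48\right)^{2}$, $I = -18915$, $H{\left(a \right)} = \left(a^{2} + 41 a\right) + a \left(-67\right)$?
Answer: $8619$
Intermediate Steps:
$H{\left(a \right)} = a^{2} - 26 a$ ($H{\left(a \right)} = \left(a^{2} + 41 a\right) - 67 a = a^{2} - 26 a$)
$p = 2304$
$p - \left(H{\left(6 \cdot 21 \right)} + I\right) = 2304 - \left(6 \cdot 21 \left(-26 + 6 \cdot 21\right) - 18915\right) = 2304 - \left(126 \left(-26 + 126\right) - 18915\right) = 2304 - \left(126 \cdot 100 - 18915\right) = 2304 - \left(12600 - 18915\right) = 2304 - -6315 = 2304 + 6315 = 8619$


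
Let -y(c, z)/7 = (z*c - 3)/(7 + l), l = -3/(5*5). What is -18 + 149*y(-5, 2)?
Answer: 335879/172 ≈ 1952.8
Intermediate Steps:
l = -3/25 ≈ -0.12000
y(c, z) = 525/172 - 175*c*z/172 (y(c, z) = -7*(z*c - 3)/(7 - 3/25) = -7*(c*z - 3)/172/25 = -7*(-3 + c*z)*25/172 = -7*(-75/172 + 25*c*z/172) = 525/172 - 175*c*z/172)
-18 + 149*y(-5, 2) = -18 + 149*(525/172 - 175/172*(-5)*2) = -18 + 149*(525/172 + 875/86) = -18 + 149*(2275/172) = -18 + 338975/172 = 335879/172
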